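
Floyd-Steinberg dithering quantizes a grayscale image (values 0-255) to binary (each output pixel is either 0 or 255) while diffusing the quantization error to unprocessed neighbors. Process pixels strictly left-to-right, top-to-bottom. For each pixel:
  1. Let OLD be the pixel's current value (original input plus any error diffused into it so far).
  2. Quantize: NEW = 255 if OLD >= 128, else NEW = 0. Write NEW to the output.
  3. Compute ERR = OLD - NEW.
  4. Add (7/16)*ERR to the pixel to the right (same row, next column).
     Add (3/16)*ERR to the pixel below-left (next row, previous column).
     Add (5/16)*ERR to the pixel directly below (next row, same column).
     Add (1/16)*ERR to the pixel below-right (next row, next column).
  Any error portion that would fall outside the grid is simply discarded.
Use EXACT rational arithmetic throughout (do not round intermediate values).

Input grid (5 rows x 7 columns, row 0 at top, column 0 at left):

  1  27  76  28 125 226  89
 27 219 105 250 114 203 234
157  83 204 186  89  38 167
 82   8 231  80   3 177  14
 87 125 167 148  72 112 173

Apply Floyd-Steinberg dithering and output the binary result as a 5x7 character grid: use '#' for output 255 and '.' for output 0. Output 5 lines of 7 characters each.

(0,0): OLD=1 → NEW=0, ERR=1
(0,1): OLD=439/16 → NEW=0, ERR=439/16
(0,2): OLD=22529/256 → NEW=0, ERR=22529/256
(0,3): OLD=272391/4096 → NEW=0, ERR=272391/4096
(0,4): OLD=10098737/65536 → NEW=255, ERR=-6612943/65536
(0,5): OLD=190687575/1048576 → NEW=255, ERR=-76699305/1048576
(0,6): OLD=956277089/16777216 → NEW=0, ERR=956277089/16777216
(1,0): OLD=8309/256 → NEW=0, ERR=8309/256
(1,1): OLD=529075/2048 → NEW=255, ERR=6835/2048
(1,2): OLD=9708847/65536 → NEW=255, ERR=-7002833/65536
(1,3): OLD=55211011/262144 → NEW=255, ERR=-11635709/262144
(1,4): OLD=897401513/16777216 → NEW=0, ERR=897401513/16777216
(1,5): OLD=27907090809/134217728 → NEW=255, ERR=-6318429831/134217728
(1,6): OLD=486715737335/2147483648 → NEW=255, ERR=-60892592905/2147483648
(2,0): OLD=5497441/32768 → NEW=255, ERR=-2858399/32768
(2,1): OLD=29226427/1048576 → NEW=0, ERR=29226427/1048576
(2,2): OLD=2930781425/16777216 → NEW=255, ERR=-1347408655/16777216
(2,3): OLD=18836593321/134217728 → NEW=255, ERR=-15388927319/134217728
(2,4): OLD=47193420729/1073741824 → NEW=0, ERR=47193420729/1073741824
(2,5): OLD=1393093176659/34359738368 → NEW=0, ERR=1393093176659/34359738368
(2,6): OLD=95071947686773/549755813888 → NEW=255, ERR=-45115784854667/549755813888
(3,0): OLD=1006067153/16777216 → NEW=0, ERR=1006067153/16777216
(3,1): OLD=3011170813/134217728 → NEW=0, ERR=3011170813/134217728
(3,2): OLD=210412386439/1073741824 → NEW=255, ERR=-63391778681/1073741824
(3,3): OLD=92609024865/4294967296 → NEW=0, ERR=92609024865/4294967296
(3,4): OLD=14626034287057/549755813888 → NEW=0, ERR=14626034287057/549755813888
(3,5): OLD=829776917961091/4398046511104 → NEW=255, ERR=-291724942370429/4398046511104
(3,6): OLD=-2683227645680035/70368744177664 → NEW=0, ERR=-2683227645680035/70368744177664
(4,0): OLD=236107275935/2147483648 → NEW=0, ERR=236107275935/2147483648
(4,1): OLD=5937037816083/34359738368 → NEW=255, ERR=-2824695467757/34359738368
(4,2): OLD=64887144380925/549755813888 → NEW=0, ERR=64887144380925/549755813888
(4,3): OLD=913361533021679/4398046511104 → NEW=255, ERR=-208140327309841/4398046511104
(4,4): OLD=1707132737727837/35184372088832 → NEW=0, ERR=1707132737727837/35184372088832
(4,5): OLD=120485101956632477/1125899906842624 → NEW=0, ERR=120485101956632477/1125899906842624
(4,6): OLD=3670546858935577947/18014398509481984 → NEW=255, ERR=-923124760982327973/18014398509481984
Row 0: ....##.
Row 1: .###.##
Row 2: #.##..#
Row 3: ..#..#.
Row 4: .#.#..#

Answer: ....##.
.###.##
#.##..#
..#..#.
.#.#..#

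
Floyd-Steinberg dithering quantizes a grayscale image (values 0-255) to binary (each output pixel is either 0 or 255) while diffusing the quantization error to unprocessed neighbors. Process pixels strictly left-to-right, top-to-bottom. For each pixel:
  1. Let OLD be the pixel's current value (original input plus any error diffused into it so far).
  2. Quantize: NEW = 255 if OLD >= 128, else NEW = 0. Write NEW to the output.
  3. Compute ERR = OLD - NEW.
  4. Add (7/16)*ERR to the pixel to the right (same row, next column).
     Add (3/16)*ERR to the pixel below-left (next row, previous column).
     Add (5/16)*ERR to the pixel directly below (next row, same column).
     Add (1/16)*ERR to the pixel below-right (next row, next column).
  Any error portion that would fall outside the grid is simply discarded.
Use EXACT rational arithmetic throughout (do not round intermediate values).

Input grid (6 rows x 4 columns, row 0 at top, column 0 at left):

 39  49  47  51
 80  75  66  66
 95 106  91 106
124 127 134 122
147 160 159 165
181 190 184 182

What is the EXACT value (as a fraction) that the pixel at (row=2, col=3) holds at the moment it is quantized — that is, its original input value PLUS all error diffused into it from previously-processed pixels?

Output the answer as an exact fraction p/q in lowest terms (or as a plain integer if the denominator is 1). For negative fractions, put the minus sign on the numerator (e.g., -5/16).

Answer: 6206489229/33554432

Derivation:
(0,0): OLD=39 → NEW=0, ERR=39
(0,1): OLD=1057/16 → NEW=0, ERR=1057/16
(0,2): OLD=19431/256 → NEW=0, ERR=19431/256
(0,3): OLD=344913/4096 → NEW=0, ERR=344913/4096
(1,0): OLD=26771/256 → NEW=0, ERR=26771/256
(1,1): OLD=323717/2048 → NEW=255, ERR=-198523/2048
(1,2): OLD=4405865/65536 → NEW=0, ERR=4405865/65536
(1,3): OLD=132614447/1048576 → NEW=0, ERR=132614447/1048576
(2,0): OLD=3588231/32768 → NEW=0, ERR=3588231/32768
(2,1): OLD=149691581/1048576 → NEW=255, ERR=-117695299/1048576
(2,2): OLD=168941041/2097152 → NEW=0, ERR=168941041/2097152
(2,3): OLD=6206489229/33554432 → NEW=255, ERR=-2349890931/33554432
Target (2,3): original=106, with diffused error = 6206489229/33554432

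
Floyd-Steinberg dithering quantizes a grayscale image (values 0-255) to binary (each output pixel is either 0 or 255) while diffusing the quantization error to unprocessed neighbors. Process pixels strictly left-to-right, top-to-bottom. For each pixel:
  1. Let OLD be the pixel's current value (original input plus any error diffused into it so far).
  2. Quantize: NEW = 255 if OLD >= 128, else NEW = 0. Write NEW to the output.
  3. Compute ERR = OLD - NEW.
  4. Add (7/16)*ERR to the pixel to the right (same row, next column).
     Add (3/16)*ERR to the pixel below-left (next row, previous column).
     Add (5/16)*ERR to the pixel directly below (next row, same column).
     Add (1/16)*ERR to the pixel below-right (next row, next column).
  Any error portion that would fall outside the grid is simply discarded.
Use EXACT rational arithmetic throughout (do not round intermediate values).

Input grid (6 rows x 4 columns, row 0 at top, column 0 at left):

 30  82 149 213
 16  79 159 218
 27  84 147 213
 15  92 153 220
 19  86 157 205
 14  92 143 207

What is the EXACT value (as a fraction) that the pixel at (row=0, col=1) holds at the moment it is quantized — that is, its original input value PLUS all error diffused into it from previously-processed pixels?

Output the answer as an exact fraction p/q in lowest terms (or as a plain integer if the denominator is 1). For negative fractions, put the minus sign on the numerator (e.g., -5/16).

(0,0): OLD=30 → NEW=0, ERR=30
(0,1): OLD=761/8 → NEW=0, ERR=761/8
Target (0,1): original=82, with diffused error = 761/8

Answer: 761/8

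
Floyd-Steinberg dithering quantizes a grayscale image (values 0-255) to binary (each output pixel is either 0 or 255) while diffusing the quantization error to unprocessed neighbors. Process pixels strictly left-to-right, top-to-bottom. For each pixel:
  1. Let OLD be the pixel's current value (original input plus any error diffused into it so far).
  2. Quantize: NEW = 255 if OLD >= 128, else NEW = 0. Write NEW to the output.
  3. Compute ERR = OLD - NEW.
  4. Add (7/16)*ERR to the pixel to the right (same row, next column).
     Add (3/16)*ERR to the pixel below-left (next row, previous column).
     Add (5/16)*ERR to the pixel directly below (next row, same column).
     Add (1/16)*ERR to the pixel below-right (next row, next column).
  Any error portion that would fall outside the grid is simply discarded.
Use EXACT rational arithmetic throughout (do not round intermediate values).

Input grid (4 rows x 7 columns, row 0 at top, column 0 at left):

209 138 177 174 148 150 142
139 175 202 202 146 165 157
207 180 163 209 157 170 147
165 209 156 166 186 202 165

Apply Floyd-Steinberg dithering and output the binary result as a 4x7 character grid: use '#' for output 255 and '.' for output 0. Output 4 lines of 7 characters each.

(0,0): OLD=209 → NEW=255, ERR=-46
(0,1): OLD=943/8 → NEW=0, ERR=943/8
(0,2): OLD=29257/128 → NEW=255, ERR=-3383/128
(0,3): OLD=332671/2048 → NEW=255, ERR=-189569/2048
(0,4): OLD=3522681/32768 → NEW=0, ERR=3522681/32768
(0,5): OLD=103301967/524288 → NEW=255, ERR=-30391473/524288
(0,6): OLD=978442025/8388608 → NEW=0, ERR=978442025/8388608
(1,0): OLD=18781/128 → NEW=255, ERR=-13859/128
(1,1): OLD=160395/1024 → NEW=255, ERR=-100725/1024
(1,2): OLD=4611047/32768 → NEW=255, ERR=-3744793/32768
(1,3): OLD=18557275/131072 → NEW=255, ERR=-14866085/131072
(1,4): OLD=950596785/8388608 → NEW=0, ERR=950596785/8388608
(1,5): OLD=15102958593/67108864 → NEW=255, ERR=-2009801727/67108864
(1,6): OLD=189756426735/1073741824 → NEW=255, ERR=-84047738385/1073741824
(2,0): OLD=2534953/16384 → NEW=255, ERR=-1642967/16384
(2,1): OLD=40472019/524288 → NEW=0, ERR=40472019/524288
(2,2): OLD=1121099577/8388608 → NEW=255, ERR=-1017995463/8388608
(2,3): OLD=9030756529/67108864 → NEW=255, ERR=-8082003791/67108864
(2,4): OLD=68193235265/536870912 → NEW=0, ERR=68193235265/536870912
(2,5): OLD=3584032090155/17179869184 → NEW=255, ERR=-796834551765/17179869184
(2,6): OLD=27590882145501/274877906944 → NEW=0, ERR=27590882145501/274877906944
(3,0): OLD=1242661657/8388608 → NEW=255, ERR=-896433383/8388608
(3,1): OLD=10559523749/67108864 → NEW=255, ERR=-6553236571/67108864
(3,2): OLD=30922828543/536870912 → NEW=0, ERR=30922828543/536870912
(3,3): OLD=364634196649/2147483648 → NEW=255, ERR=-182974133591/2147483648
(3,4): OLD=47332160227097/274877906944 → NEW=255, ERR=-22761706043623/274877906944
(3,5): OLD=391507135844315/2199023255552 → NEW=255, ERR=-169243794321445/2199023255552
(3,6): OLD=5622355297601285/35184372088832 → NEW=255, ERR=-3349659585050875/35184372088832
Row 0: #.##.#.
Row 1: ####.##
Row 2: #.##.#.
Row 3: ##.####

Answer: #.##.#.
####.##
#.##.#.
##.####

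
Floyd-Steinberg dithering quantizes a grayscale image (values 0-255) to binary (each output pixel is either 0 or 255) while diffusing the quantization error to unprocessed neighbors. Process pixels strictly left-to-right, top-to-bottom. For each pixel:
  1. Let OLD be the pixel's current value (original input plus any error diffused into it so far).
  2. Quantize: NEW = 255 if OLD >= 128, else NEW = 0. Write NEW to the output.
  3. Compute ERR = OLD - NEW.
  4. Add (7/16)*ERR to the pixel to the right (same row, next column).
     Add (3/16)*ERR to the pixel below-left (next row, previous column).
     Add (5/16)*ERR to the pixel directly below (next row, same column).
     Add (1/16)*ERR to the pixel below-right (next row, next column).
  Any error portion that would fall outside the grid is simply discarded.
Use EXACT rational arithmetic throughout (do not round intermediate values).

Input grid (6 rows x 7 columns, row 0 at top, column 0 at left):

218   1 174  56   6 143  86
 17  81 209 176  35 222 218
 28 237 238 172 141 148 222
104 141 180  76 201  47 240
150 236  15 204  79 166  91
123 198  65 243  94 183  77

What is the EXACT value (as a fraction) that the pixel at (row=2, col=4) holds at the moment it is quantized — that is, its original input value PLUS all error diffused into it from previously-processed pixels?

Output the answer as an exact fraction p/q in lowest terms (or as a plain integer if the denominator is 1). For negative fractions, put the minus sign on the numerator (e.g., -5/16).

Answer: 179070508803/1073741824

Derivation:
(0,0): OLD=218 → NEW=255, ERR=-37
(0,1): OLD=-243/16 → NEW=0, ERR=-243/16
(0,2): OLD=42843/256 → NEW=255, ERR=-22437/256
(0,3): OLD=72317/4096 → NEW=0, ERR=72317/4096
(0,4): OLD=899435/65536 → NEW=0, ERR=899435/65536
(0,5): OLD=156242413/1048576 → NEW=255, ERR=-111144467/1048576
(0,6): OLD=664829307/16777216 → NEW=0, ERR=664829307/16777216
(1,0): OLD=663/256 → NEW=0, ERR=663/256
(1,1): OLD=120097/2048 → NEW=0, ERR=120097/2048
(1,2): OLD=13738165/65536 → NEW=255, ERR=-2973515/65536
(1,3): OLD=41618641/262144 → NEW=255, ERR=-25228079/262144
(1,4): OLD=-362149101/16777216 → NEW=0, ERR=-362149101/16777216
(1,5): OLD=25195406723/134217728 → NEW=255, ERR=-9030113917/134217728
(1,6): OLD=417307318349/2147483648 → NEW=255, ERR=-130301011891/2147483648
(2,0): OLD=1304315/32768 → NEW=0, ERR=1304315/32768
(2,1): OLD=277237625/1048576 → NEW=255, ERR=9850745/1048576
(2,2): OLD=3582804139/16777216 → NEW=255, ERR=-695385941/16777216
(2,3): OLD=15691272211/134217728 → NEW=0, ERR=15691272211/134217728
(2,4): OLD=179070508803/1073741824 → NEW=255, ERR=-94733656317/1073741824
Target (2,4): original=141, with diffused error = 179070508803/1073741824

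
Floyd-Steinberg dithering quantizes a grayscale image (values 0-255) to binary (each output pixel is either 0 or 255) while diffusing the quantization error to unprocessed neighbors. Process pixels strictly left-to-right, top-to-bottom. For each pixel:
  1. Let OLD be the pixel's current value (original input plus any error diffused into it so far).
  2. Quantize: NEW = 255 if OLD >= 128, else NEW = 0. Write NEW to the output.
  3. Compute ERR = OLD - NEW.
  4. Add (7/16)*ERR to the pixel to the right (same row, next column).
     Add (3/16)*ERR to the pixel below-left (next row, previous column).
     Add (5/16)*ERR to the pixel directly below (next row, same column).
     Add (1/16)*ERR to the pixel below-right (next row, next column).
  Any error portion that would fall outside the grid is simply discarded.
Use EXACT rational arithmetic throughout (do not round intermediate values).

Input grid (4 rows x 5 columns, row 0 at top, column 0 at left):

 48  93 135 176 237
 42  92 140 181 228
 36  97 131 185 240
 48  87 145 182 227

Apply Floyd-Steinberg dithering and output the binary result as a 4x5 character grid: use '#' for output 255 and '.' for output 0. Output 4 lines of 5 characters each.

Answer: ..###
.#.##
..#.#
.#.##

Derivation:
(0,0): OLD=48 → NEW=0, ERR=48
(0,1): OLD=114 → NEW=0, ERR=114
(0,2): OLD=1479/8 → NEW=255, ERR=-561/8
(0,3): OLD=18601/128 → NEW=255, ERR=-14039/128
(0,4): OLD=387103/2048 → NEW=255, ERR=-135137/2048
(1,0): OLD=627/8 → NEW=0, ERR=627/8
(1,1): OLD=9713/64 → NEW=255, ERR=-6607/64
(1,2): OLD=121817/2048 → NEW=0, ERR=121817/2048
(1,3): OLD=1277895/8192 → NEW=255, ERR=-811065/8192
(1,4): OLD=20605725/131072 → NEW=255, ERR=-12817635/131072
(2,0): OLD=42123/1024 → NEW=0, ERR=42123/1024
(2,1): OLD=3237061/32768 → NEW=0, ERR=3237061/32768
(2,2): OLD=87970951/524288 → NEW=255, ERR=-45722489/524288
(2,3): OLD=849667789/8388608 → NEW=0, ERR=849667789/8388608
(2,4): OLD=33227755483/134217728 → NEW=255, ERR=-997765157/134217728
(3,0): OLD=41616687/524288 → NEW=0, ERR=41616687/524288
(3,1): OLD=582245047/4194304 → NEW=255, ERR=-487302473/4194304
(3,2): OLD=12359227801/134217728 → NEW=0, ERR=12359227801/134217728
(3,3): OLD=33164486813/134217728 → NEW=255, ERR=-1061033827/134217728
(3,4): OLD=244328705073/1073741824 → NEW=255, ERR=-29475460047/1073741824
Row 0: ..###
Row 1: .#.##
Row 2: ..#.#
Row 3: .#.##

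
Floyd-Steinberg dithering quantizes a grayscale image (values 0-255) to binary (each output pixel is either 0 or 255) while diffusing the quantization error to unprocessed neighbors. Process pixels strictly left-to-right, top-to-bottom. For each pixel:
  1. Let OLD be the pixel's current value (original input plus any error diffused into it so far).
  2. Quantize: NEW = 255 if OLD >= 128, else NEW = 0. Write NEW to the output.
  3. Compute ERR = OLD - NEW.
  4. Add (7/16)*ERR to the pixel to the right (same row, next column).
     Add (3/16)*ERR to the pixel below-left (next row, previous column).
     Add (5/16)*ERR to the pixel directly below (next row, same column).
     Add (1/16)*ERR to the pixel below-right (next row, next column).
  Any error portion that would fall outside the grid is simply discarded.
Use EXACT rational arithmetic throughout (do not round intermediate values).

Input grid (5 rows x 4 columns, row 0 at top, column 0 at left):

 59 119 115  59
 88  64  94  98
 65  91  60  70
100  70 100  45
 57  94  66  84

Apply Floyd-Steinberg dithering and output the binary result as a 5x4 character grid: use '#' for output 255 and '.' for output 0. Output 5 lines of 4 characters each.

(0,0): OLD=59 → NEW=0, ERR=59
(0,1): OLD=2317/16 → NEW=255, ERR=-1763/16
(0,2): OLD=17099/256 → NEW=0, ERR=17099/256
(0,3): OLD=361357/4096 → NEW=0, ERR=361357/4096
(1,0): OLD=21959/256 → NEW=0, ERR=21959/256
(1,1): OLD=170609/2048 → NEW=0, ERR=170609/2048
(1,2): OLD=10549573/65536 → NEW=255, ERR=-6162107/65536
(1,3): OLD=92911603/1048576 → NEW=0, ERR=92911603/1048576
(2,0): OLD=3520107/32768 → NEW=0, ERR=3520107/32768
(2,1): OLD=159134537/1048576 → NEW=255, ERR=-108252343/1048576
(2,2): OLD=15248077/2097152 → NEW=0, ERR=15248077/2097152
(2,3): OLD=3187475385/33554432 → NEW=0, ERR=3187475385/33554432
(3,0): OLD=1916181691/16777216 → NEW=0, ERR=1916181691/16777216
(3,1): OLD=25711814949/268435456 → NEW=0, ERR=25711814949/268435456
(3,2): OLD=668025012955/4294967296 → NEW=255, ERR=-427191647525/4294967296
(3,3): OLD=2173247228541/68719476736 → NEW=0, ERR=2173247228541/68719476736
(4,0): OLD=475243115999/4294967296 → NEW=0, ERR=475243115999/4294967296
(4,1): OLD=5526122695709/34359738368 → NEW=255, ERR=-3235610588131/34359738368
(4,2): OLD=6195853709949/1099511627776 → NEW=0, ERR=6195853709949/1099511627776
(4,3): OLD=1585613320217467/17592186044416 → NEW=0, ERR=1585613320217467/17592186044416
Row 0: .#..
Row 1: ..#.
Row 2: .#..
Row 3: ..#.
Row 4: .#..

Answer: .#..
..#.
.#..
..#.
.#..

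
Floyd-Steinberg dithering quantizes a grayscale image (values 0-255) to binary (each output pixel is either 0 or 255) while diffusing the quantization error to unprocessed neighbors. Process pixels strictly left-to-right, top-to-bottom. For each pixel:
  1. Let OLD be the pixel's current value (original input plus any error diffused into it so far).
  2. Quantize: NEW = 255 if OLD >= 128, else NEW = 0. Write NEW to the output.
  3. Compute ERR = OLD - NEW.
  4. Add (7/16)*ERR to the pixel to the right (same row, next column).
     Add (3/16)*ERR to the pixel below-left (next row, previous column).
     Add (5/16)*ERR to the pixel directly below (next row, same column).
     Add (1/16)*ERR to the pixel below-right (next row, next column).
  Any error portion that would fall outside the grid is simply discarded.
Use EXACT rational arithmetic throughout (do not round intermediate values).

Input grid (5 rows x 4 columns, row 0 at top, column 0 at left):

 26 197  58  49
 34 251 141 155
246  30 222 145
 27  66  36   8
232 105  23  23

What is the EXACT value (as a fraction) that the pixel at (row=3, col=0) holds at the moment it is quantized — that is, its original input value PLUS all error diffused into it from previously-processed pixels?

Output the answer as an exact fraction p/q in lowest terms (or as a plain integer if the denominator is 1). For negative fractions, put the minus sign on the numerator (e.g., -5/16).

(0,0): OLD=26 → NEW=0, ERR=26
(0,1): OLD=1667/8 → NEW=255, ERR=-373/8
(0,2): OLD=4813/128 → NEW=0, ERR=4813/128
(0,3): OLD=134043/2048 → NEW=0, ERR=134043/2048
(1,0): OLD=4273/128 → NEW=0, ERR=4273/128
(1,1): OLD=265943/1024 → NEW=255, ERR=4823/1024
(1,2): OLD=5379491/32768 → NEW=255, ERR=-2976349/32768
(1,3): OLD=72385765/524288 → NEW=255, ERR=-61307675/524288
(2,0): OLD=4215853/16384 → NEW=255, ERR=37933/16384
(2,1): OLD=9196223/524288 → NEW=0, ERR=9196223/524288
(2,2): OLD=188385371/1048576 → NEW=255, ERR=-79001509/1048576
(2,3): OLD=1171365839/16777216 → NEW=0, ERR=1171365839/16777216
(3,0): OLD=260150365/8388608 → NEW=0, ERR=260150365/8388608
Target (3,0): original=27, with diffused error = 260150365/8388608

Answer: 260150365/8388608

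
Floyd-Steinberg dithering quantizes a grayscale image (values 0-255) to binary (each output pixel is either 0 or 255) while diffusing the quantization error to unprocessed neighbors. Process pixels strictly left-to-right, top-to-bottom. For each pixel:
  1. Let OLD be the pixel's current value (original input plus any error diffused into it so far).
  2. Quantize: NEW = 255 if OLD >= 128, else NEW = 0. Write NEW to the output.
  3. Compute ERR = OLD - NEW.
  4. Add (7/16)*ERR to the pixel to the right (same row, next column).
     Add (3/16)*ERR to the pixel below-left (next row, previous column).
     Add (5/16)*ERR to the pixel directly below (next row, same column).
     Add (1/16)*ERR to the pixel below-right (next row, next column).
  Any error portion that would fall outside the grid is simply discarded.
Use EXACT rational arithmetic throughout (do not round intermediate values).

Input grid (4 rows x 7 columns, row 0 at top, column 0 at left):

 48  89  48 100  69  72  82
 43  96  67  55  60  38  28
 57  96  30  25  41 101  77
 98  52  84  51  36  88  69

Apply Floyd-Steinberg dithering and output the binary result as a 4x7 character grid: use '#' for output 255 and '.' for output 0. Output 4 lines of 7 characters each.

(0,0): OLD=48 → NEW=0, ERR=48
(0,1): OLD=110 → NEW=0, ERR=110
(0,2): OLD=769/8 → NEW=0, ERR=769/8
(0,3): OLD=18183/128 → NEW=255, ERR=-14457/128
(0,4): OLD=40113/2048 → NEW=0, ERR=40113/2048
(0,5): OLD=2640087/32768 → NEW=0, ERR=2640087/32768
(0,6): OLD=61472225/524288 → NEW=0, ERR=61472225/524288
(1,0): OLD=629/8 → NEW=0, ERR=629/8
(1,1): OLD=11891/64 → NEW=255, ERR=-4429/64
(1,2): OLD=107439/2048 → NEW=0, ERR=107439/2048
(1,3): OLD=428739/8192 → NEW=0, ERR=428739/8192
(1,4): OLD=50890281/524288 → NEW=0, ERR=50890281/524288
(1,5): OLD=540445817/4194304 → NEW=255, ERR=-529101703/4194304
(1,6): OLD=972156407/67108864 → NEW=0, ERR=972156407/67108864
(2,0): OLD=70241/1024 → NEW=0, ERR=70241/1024
(2,1): OLD=3903803/32768 → NEW=0, ERR=3903803/32768
(2,2): OLD=54527601/524288 → NEW=0, ERR=54527601/524288
(2,3): OLD=454390057/4194304 → NEW=0, ERR=454390057/4194304
(2,4): OLD=3300007161/33554432 → NEW=0, ERR=3300007161/33554432
(2,5): OLD=121750313427/1073741824 → NEW=0, ERR=121750313427/1073741824
(2,6): OLD=2117424597749/17179869184 → NEW=0, ERR=2117424597749/17179869184
(3,0): OLD=74330193/524288 → NEW=255, ERR=-59363247/524288
(3,1): OLD=266257661/4194304 → NEW=0, ERR=266257661/4194304
(3,2): OLD=5772454599/33554432 → NEW=255, ERR=-2783925561/33554432
(3,3): OLD=9864581953/134217728 → NEW=0, ERR=9864581953/134217728
(3,4): OLD=2180467820625/17179869184 → NEW=0, ERR=2180467820625/17179869184
(3,5): OLD=28617216544643/137438953472 → NEW=255, ERR=-6429716590717/137438953472
(3,6): OLD=207005612526685/2199023255552 → NEW=0, ERR=207005612526685/2199023255552
Row 0: ...#...
Row 1: .#...#.
Row 2: .......
Row 3: #.#..#.

Answer: ...#...
.#...#.
.......
#.#..#.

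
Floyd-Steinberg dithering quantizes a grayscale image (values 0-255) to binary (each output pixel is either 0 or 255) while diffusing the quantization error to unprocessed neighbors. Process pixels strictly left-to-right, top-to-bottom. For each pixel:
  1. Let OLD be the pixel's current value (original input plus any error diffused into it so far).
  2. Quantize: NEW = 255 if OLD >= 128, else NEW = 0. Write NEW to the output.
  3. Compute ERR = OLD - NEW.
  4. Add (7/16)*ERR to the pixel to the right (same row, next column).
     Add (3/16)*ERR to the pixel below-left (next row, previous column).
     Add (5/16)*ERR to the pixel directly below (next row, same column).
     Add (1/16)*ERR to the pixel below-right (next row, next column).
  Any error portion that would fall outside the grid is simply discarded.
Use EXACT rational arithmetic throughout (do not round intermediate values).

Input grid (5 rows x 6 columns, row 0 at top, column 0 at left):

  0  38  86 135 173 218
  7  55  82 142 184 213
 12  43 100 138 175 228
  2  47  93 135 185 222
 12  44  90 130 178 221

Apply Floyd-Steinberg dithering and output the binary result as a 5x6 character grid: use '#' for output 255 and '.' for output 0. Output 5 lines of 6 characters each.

(0,0): OLD=0 → NEW=0, ERR=0
(0,1): OLD=38 → NEW=0, ERR=38
(0,2): OLD=821/8 → NEW=0, ERR=821/8
(0,3): OLD=23027/128 → NEW=255, ERR=-9613/128
(0,4): OLD=287013/2048 → NEW=255, ERR=-235227/2048
(0,5): OLD=5496835/32768 → NEW=255, ERR=-2859005/32768
(1,0): OLD=113/8 → NEW=0, ERR=113/8
(1,1): OLD=5907/64 → NEW=0, ERR=5907/64
(1,2): OLD=292339/2048 → NEW=255, ERR=-229901/2048
(1,3): OLD=444801/8192 → NEW=0, ERR=444801/8192
(1,4): OLD=79067317/524288 → NEW=255, ERR=-54626123/524288
(1,5): OLD=1115452131/8388608 → NEW=255, ERR=-1023642909/8388608
(2,0): OLD=34529/1024 → NEW=0, ERR=34529/1024
(2,1): OLD=2176775/32768 → NEW=0, ERR=2176775/32768
(2,2): OLD=57636141/524288 → NEW=0, ERR=57636141/524288
(2,3): OLD=740342093/4194304 → NEW=255, ERR=-329205427/4194304
(2,4): OLD=11893684079/134217728 → NEW=0, ERR=11893684079/134217728
(2,5): OLD=477006340089/2147483648 → NEW=255, ERR=-70601990151/2147483648
(3,0): OLD=13103541/524288 → NEW=0, ERR=13103541/524288
(3,1): OLD=425359317/4194304 → NEW=0, ERR=425359317/4194304
(3,2): OLD=5407548065/33554432 → NEW=255, ERR=-3148832095/33554432
(3,3): OLD=199506029833/2147483648 → NEW=0, ERR=199506029833/2147483648
(3,4): OLD=4162114692077/17179869184 → NEW=255, ERR=-218751949843/17179869184
(3,5): OLD=58189943648739/274877906944 → NEW=255, ERR=-11903922621981/274877906944
(4,0): OLD=2605525959/67108864 → NEW=0, ERR=2605525959/67108864
(4,1): OLD=82296328007/1073741824 → NEW=0, ERR=82296328007/1073741824
(4,2): OLD=4053200834621/34359738368 → NEW=0, ERR=4053200834621/34359738368
(4,3): OLD=111264228270089/549755813888 → NEW=255, ERR=-28923504271351/549755813888
(4,4): OLD=1307889723984049/8796093022208 → NEW=255, ERR=-935113996678991/8796093022208
(4,5): OLD=22540558331937975/140737488355328 → NEW=255, ERR=-13347501198670665/140737488355328
Row 0: ...###
Row 1: ..#.##
Row 2: ...#.#
Row 3: ..#.##
Row 4: ...###

Answer: ...###
..#.##
...#.#
..#.##
...###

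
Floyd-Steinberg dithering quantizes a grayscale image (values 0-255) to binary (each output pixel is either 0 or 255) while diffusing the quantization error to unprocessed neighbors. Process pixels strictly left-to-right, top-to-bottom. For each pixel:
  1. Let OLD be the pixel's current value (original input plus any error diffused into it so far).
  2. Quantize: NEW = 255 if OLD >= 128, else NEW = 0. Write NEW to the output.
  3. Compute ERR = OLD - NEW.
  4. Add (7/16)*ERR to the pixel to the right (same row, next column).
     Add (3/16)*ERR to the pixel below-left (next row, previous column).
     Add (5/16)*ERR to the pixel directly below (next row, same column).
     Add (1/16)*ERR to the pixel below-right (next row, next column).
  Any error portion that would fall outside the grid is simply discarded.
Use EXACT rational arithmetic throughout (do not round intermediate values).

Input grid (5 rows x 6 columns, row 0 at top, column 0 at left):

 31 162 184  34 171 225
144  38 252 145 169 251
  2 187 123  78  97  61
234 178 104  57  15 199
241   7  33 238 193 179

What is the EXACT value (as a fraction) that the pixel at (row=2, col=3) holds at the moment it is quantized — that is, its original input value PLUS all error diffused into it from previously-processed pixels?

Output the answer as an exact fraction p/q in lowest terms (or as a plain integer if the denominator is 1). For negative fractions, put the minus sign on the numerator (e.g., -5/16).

Answer: 14901887895/134217728

Derivation:
(0,0): OLD=31 → NEW=0, ERR=31
(0,1): OLD=2809/16 → NEW=255, ERR=-1271/16
(0,2): OLD=38207/256 → NEW=255, ERR=-27073/256
(0,3): OLD=-50247/4096 → NEW=0, ERR=-50247/4096
(0,4): OLD=10854927/65536 → NEW=255, ERR=-5856753/65536
(0,5): OLD=194932329/1048576 → NEW=255, ERR=-72454551/1048576
(1,0): OLD=35531/256 → NEW=255, ERR=-29749/256
(1,1): OLD=-113779/2048 → NEW=0, ERR=-113779/2048
(1,2): OLD=12280209/65536 → NEW=255, ERR=-4431471/65536
(1,3): OLD=23125629/262144 → NEW=0, ERR=23125629/262144
(1,4): OLD=2784099991/16777216 → NEW=255, ERR=-1494090089/16777216
(1,5): OLD=49622975985/268435456 → NEW=255, ERR=-18828065295/268435456
(2,0): OLD=-1465761/32768 → NEW=0, ERR=-1465761/32768
(2,1): OLD=136448261/1048576 → NEW=255, ERR=-130938619/1048576
(2,2): OLD=1011762255/16777216 → NEW=0, ERR=1011762255/16777216
(2,3): OLD=14901887895/134217728 → NEW=0, ERR=14901887895/134217728
Target (2,3): original=78, with diffused error = 14901887895/134217728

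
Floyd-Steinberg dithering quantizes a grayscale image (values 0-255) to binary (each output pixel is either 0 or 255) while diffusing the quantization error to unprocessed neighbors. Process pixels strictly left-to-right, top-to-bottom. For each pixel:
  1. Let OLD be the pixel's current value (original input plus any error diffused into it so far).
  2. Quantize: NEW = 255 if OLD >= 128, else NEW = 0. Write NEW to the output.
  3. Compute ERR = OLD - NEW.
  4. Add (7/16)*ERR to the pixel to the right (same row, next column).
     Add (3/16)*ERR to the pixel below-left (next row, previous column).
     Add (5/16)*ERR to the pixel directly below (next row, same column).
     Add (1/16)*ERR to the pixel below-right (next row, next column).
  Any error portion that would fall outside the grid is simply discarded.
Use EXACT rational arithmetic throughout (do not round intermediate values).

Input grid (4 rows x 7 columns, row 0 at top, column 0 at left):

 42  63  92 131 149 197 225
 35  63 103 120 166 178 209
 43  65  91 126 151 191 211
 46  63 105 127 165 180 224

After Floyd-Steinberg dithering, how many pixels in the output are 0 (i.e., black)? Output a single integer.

(0,0): OLD=42 → NEW=0, ERR=42
(0,1): OLD=651/8 → NEW=0, ERR=651/8
(0,2): OLD=16333/128 → NEW=0, ERR=16333/128
(0,3): OLD=382619/2048 → NEW=255, ERR=-139621/2048
(0,4): OLD=3905085/32768 → NEW=0, ERR=3905085/32768
(0,5): OLD=130620331/524288 → NEW=255, ERR=-3073109/524288
(0,6): OLD=1865925037/8388608 → NEW=255, ERR=-273170003/8388608
(1,0): OLD=8113/128 → NEW=0, ERR=8113/128
(1,1): OLD=146135/1024 → NEW=255, ERR=-114985/1024
(1,2): OLD=2819747/32768 → NEW=0, ERR=2819747/32768
(1,3): OLD=21844903/131072 → NEW=255, ERR=-11578457/131072
(1,4): OLD=1335756629/8388608 → NEW=255, ERR=-803338411/8388608
(1,5): OLD=9100864869/67108864 → NEW=255, ERR=-8011895451/67108864
(1,6): OLD=157008614987/1073741824 → NEW=255, ERR=-116795550133/1073741824
(2,0): OLD=684077/16384 → NEW=0, ERR=684077/16384
(2,1): OLD=35794367/524288 → NEW=0, ERR=35794367/524288
(2,2): OLD=1041689853/8388608 → NEW=0, ERR=1041689853/8388608
(2,3): OLD=9404998229/67108864 → NEW=255, ERR=-7707762091/67108864
(2,4): OLD=23041644005/536870912 → NEW=0, ERR=23041644005/536870912
(2,5): OLD=2509772427127/17179869184 → NEW=255, ERR=-1871094214793/17179869184
(2,6): OLD=33506889615537/274877906944 → NEW=0, ERR=33506889615537/274877906944
(3,0): OLD=602711389/8388608 → NEW=0, ERR=602711389/8388608
(3,1): OLD=9506781465/67108864 → NEW=255, ERR=-7605978855/67108864
(3,2): OLD=41313513179/536870912 → NEW=0, ERR=41313513179/536870912
(3,3): OLD=301899721101/2147483648 → NEW=255, ERR=-245708609139/2147483648
(3,4): OLD=27695365835101/274877906944 → NEW=0, ERR=27695365835101/274877906944
(3,5): OLD=474073193119079/2199023255552 → NEW=255, ERR=-86677737046681/2199023255552
(3,6): OLD=8375330713699577/35184372088832 → NEW=255, ERR=-596684168952583/35184372088832
Output grid:
  Row 0: ...#.##  (4 black, running=4)
  Row 1: .#.####  (2 black, running=6)
  Row 2: ...#.#.  (5 black, running=11)
  Row 3: .#.#.##  (3 black, running=14)

Answer: 14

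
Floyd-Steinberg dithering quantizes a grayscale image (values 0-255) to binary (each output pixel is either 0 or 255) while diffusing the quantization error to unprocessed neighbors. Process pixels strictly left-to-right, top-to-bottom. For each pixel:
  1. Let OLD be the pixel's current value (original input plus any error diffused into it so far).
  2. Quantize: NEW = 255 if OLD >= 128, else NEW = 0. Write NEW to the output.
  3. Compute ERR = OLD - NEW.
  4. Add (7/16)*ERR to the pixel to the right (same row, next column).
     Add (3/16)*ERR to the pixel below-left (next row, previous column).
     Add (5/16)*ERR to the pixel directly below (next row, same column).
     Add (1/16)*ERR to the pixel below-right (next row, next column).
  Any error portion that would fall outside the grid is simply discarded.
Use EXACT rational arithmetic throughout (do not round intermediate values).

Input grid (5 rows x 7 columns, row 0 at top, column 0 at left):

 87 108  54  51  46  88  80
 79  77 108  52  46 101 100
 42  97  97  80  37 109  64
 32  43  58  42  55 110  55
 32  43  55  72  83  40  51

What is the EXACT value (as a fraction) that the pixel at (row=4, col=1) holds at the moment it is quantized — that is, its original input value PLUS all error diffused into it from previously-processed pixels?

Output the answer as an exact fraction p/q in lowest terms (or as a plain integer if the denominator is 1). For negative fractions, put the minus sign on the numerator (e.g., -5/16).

Answer: 3363087826805/34359738368

Derivation:
(0,0): OLD=87 → NEW=0, ERR=87
(0,1): OLD=2337/16 → NEW=255, ERR=-1743/16
(0,2): OLD=1623/256 → NEW=0, ERR=1623/256
(0,3): OLD=220257/4096 → NEW=0, ERR=220257/4096
(0,4): OLD=4556455/65536 → NEW=0, ERR=4556455/65536
(0,5): OLD=124169873/1048576 → NEW=0, ERR=124169873/1048576
(0,6): OLD=2211366391/16777216 → NEW=255, ERR=-2066823689/16777216
(1,0): OLD=21955/256 → NEW=0, ERR=21955/256
(1,1): OLD=178389/2048 → NEW=0, ERR=178389/2048
(1,2): OLD=9919737/65536 → NEW=255, ERR=-6791943/65536
(1,3): OLD=9671941/262144 → NEW=0, ERR=9671941/262144
(1,4): OLD=1835978095/16777216 → NEW=0, ERR=1835978095/16777216
(1,5): OLD=22431699487/134217728 → NEW=255, ERR=-11793821153/134217728
(1,6): OLD=65412412913/2147483648 → NEW=0, ERR=65412412913/2147483648
(2,0): OLD=2789623/32768 → NEW=0, ERR=2789623/32768
(2,1): OLD=154553485/1048576 → NEW=255, ERR=-112833395/1048576
(2,2): OLD=501599207/16777216 → NEW=0, ERR=501599207/16777216
(2,3): OLD=15925124463/134217728 → NEW=0, ERR=15925124463/134217728
(2,4): OLD=116971230175/1073741824 → NEW=0, ERR=116971230175/1073741824
(2,5): OLD=4870545447221/34359738368 → NEW=255, ERR=-3891187836619/34359738368
(2,6): OLD=10159832050371/549755813888 → NEW=0, ERR=10159832050371/549755813888
(3,0): OLD=644710407/16777216 → NEW=0, ERR=644710407/16777216
(3,1): OLD=4981055227/134217728 → NEW=0, ERR=4981055227/134217728
(3,2): OLD=106409052641/1073741824 → NEW=0, ERR=106409052641/1073741824
(3,3): OLD=621609723127/4294967296 → NEW=255, ERR=-473606937353/4294967296
(3,4): OLD=14833246452743/549755813888 → NEW=0, ERR=14833246452743/549755813888
(3,5): OLD=425238348341637/4398046511104 → NEW=0, ERR=425238348341637/4398046511104
(3,6): OLD=6755270607090587/70368744177664 → NEW=0, ERR=6755270607090587/70368744177664
(4,0): OLD=109451058697/2147483648 → NEW=0, ERR=109451058697/2147483648
(4,1): OLD=3363087826805/34359738368 → NEW=0, ERR=3363087826805/34359738368
Target (4,1): original=43, with diffused error = 3363087826805/34359738368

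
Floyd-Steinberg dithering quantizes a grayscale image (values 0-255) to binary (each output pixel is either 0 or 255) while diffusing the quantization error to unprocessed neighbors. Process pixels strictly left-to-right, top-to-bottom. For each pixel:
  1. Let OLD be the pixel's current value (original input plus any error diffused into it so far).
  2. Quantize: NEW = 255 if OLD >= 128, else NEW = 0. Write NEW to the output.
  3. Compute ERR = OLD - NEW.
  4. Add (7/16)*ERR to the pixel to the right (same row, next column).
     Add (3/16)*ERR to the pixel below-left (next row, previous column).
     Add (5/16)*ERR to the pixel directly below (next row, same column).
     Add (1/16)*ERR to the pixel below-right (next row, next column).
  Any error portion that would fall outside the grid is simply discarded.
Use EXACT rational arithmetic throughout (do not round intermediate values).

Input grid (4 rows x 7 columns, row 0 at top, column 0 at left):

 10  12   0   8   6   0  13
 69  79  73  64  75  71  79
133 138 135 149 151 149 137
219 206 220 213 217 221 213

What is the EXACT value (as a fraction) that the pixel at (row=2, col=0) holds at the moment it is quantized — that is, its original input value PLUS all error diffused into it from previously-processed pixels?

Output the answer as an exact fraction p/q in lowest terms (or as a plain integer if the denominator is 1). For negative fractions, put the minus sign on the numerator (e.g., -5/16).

(0,0): OLD=10 → NEW=0, ERR=10
(0,1): OLD=131/8 → NEW=0, ERR=131/8
(0,2): OLD=917/128 → NEW=0, ERR=917/128
(0,3): OLD=22803/2048 → NEW=0, ERR=22803/2048
(0,4): OLD=356229/32768 → NEW=0, ERR=356229/32768
(0,5): OLD=2493603/524288 → NEW=0, ERR=2493603/524288
(0,6): OLD=126507125/8388608 → NEW=0, ERR=126507125/8388608
(1,0): OLD=9625/128 → NEW=0, ERR=9625/128
(1,1): OLD=121839/1024 → NEW=0, ERR=121839/1024
(1,2): OLD=4273115/32768 → NEW=255, ERR=-4082725/32768
(1,3): OLD=2025759/131072 → NEW=0, ERR=2025759/131072
(1,4): OLD=727683549/8388608 → NEW=0, ERR=727683549/8388608
(1,5): OLD=7646723885/67108864 → NEW=0, ERR=7646723885/67108864
(1,6): OLD=143732137475/1073741824 → NEW=255, ERR=-130072027645/1073741824
(2,0): OLD=2929589/16384 → NEW=255, ERR=-1248331/16384
Target (2,0): original=133, with diffused error = 2929589/16384

Answer: 2929589/16384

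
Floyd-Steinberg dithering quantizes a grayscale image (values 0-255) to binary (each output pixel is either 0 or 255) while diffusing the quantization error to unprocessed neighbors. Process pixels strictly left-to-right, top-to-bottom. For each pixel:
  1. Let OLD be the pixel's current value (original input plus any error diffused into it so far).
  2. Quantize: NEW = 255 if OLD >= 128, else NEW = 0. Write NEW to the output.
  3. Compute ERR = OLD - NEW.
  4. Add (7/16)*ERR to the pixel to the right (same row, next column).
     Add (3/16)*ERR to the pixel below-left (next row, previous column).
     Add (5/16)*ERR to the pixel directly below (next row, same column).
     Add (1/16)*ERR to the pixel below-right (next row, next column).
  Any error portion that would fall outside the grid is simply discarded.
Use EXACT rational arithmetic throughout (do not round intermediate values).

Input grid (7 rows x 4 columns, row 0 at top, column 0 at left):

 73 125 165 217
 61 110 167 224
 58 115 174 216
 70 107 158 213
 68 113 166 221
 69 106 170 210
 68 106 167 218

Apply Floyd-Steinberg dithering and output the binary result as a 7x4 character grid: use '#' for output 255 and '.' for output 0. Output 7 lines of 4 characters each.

Answer: .#.#
.###
..##
.#.#
.#.#
.###
..##

Derivation:
(0,0): OLD=73 → NEW=0, ERR=73
(0,1): OLD=2511/16 → NEW=255, ERR=-1569/16
(0,2): OLD=31257/256 → NEW=0, ERR=31257/256
(0,3): OLD=1107631/4096 → NEW=255, ERR=63151/4096
(1,0): OLD=16749/256 → NEW=0, ERR=16749/256
(1,1): OLD=277371/2048 → NEW=255, ERR=-244869/2048
(1,2): OLD=9804695/65536 → NEW=255, ERR=-6906985/65536
(1,3): OLD=199586001/1048576 → NEW=255, ERR=-67800879/1048576
(2,0): OLD=1835897/32768 → NEW=0, ERR=1835897/32768
(2,1): OLD=90676547/1048576 → NEW=0, ERR=90676547/1048576
(2,2): OLD=334079631/2097152 → NEW=255, ERR=-200694129/2097152
(2,3): OLD=4943866099/33554432 → NEW=255, ERR=-3612514061/33554432
(3,0): OLD=1740178281/16777216 → NEW=0, ERR=1740178281/16777216
(3,1): OLD=44281285687/268435456 → NEW=255, ERR=-24169755593/268435456
(3,2): OLD=317485159625/4294967296 → NEW=0, ERR=317485159625/4294967296
(3,3): OLD=14136614086911/68719476736 → NEW=255, ERR=-3386852480769/68719476736
(4,0): OLD=358762771829/4294967296 → NEW=0, ERR=358762771829/4294967296
(4,1): OLD=4870500472671/34359738368 → NEW=255, ERR=-3891232811169/34359738368
(4,2): OLD=137092468750335/1099511627776 → NEW=0, ERR=137092468750335/1099511627776
(4,3): OLD=4657848399470761/17592186044416 → NEW=255, ERR=171840958144681/17592186044416
(5,0): OLD=40609963597925/549755813888 → NEW=0, ERR=40609963597925/549755813888
(5,1): OLD=2313834637131235/17592186044416 → NEW=255, ERR=-2172172804194845/17592186044416
(5,2): OLD=1316754549580935/8796093022208 → NEW=255, ERR=-926249171082105/8796093022208
(5,3): OLD=49194941004817055/281474976710656 → NEW=255, ERR=-22581178056400225/281474976710656
(6,0): OLD=19121374179408073/281474976710656 → NEW=0, ERR=19121374179408073/281474976710656
(6,1): OLD=369329736359797007/4503599627370496 → NEW=0, ERR=369329736359797007/4503599627370496
(6,2): OLD=10607755696301264441/72057594037927936 → NEW=255, ERR=-7766930783370359239/72057594037927936
(6,3): OLD=160476631399003233935/1152921504606846976 → NEW=255, ERR=-133518352275742744945/1152921504606846976
Row 0: .#.#
Row 1: .###
Row 2: ..##
Row 3: .#.#
Row 4: .#.#
Row 5: .###
Row 6: ..##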